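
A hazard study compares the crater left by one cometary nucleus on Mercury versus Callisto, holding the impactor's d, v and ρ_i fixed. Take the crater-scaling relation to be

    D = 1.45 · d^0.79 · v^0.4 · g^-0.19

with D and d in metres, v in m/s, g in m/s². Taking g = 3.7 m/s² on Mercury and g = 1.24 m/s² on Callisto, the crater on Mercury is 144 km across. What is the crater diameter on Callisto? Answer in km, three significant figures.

D ≈ 177 km

All impactor-dependent factors cancel in the ratio, leaving D_Callisto/D_Mercury = (g_Callisto/g_Mercury)^-0.19.
(1.24/3.7)^-0.19 = 0.3351^-0.19 = 1.231
D_Callisto = 1.231 × 144 km = 177 km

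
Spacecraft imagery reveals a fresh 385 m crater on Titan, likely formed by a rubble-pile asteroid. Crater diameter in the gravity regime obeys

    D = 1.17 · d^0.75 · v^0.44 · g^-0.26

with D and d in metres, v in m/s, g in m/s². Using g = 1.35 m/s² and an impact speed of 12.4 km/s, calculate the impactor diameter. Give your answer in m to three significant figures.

d ≈ 10.0 m

Rearranging for d: d = [D / (1.17 · 12400^0.44 · 1.35^-0.26)]^(1/0.75).
12400^0.44 = 63.26
1.35^-0.26 = 0.9249
Denominator = 1.17 × 63.26 × 0.9249 = 68.46
D / 68.46 = 385 / 68.46 = 5.624
d = 5.624^(1/0.75) = 5.624^1.3333 = 10.00 m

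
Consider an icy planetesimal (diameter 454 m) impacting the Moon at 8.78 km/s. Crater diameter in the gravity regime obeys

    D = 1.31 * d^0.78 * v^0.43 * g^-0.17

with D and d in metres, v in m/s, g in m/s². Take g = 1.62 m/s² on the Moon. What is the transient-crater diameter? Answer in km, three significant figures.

In SI units: v = 8780 m/s.
d^0.78 = 454^0.78 = 118.2
v^0.43 = 8780^0.43 = 49.63
g^-0.17 = 1.62^-0.17 = 0.9213
D = 1.31 × 118.2 × 49.63 × 0.9213 = 7080 m
   = 7.080 km

D ≈ 7.08 km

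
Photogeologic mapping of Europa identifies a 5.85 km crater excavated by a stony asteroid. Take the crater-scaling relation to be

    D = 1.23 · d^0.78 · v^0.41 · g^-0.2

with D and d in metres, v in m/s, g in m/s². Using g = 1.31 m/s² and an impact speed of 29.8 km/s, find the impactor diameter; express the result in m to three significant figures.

d ≈ 247 m

Rearranging for d: d = [D / (1.23 · 29800^0.41 · 1.31^-0.2)]^(1/0.78).
D = 5850 m.
29800^0.41 = 68.30
1.31^-0.2 = 0.9474
Denominator = 1.23 × 68.30 × 0.9474 = 79.59
D / 79.59 = 5850 / 79.59 = 73.50
d = 73.50^(1/0.78) = 73.50^1.2821 = 247.0 m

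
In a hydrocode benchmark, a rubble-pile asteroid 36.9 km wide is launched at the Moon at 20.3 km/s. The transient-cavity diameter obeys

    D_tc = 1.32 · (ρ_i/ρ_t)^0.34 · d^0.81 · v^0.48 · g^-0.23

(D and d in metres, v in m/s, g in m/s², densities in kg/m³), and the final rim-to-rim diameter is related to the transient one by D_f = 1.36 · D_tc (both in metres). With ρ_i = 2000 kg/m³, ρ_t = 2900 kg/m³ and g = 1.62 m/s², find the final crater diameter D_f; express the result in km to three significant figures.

In SI: d = 36900 m, v = 20300 m/s.
(ρ_i/ρ_t)^0.34 = (2000/2900)^0.34 = 0.8813
d^0.81 = 36900^0.81 = 5004
v^0.48 = 20300^0.48 = 116.8
g^-0.23 = 1.62^-0.23 = 0.8950
D_tc = 1.32 × 0.8813 × 5004 × 116.8 × 0.8950 = 6.085 × 10^5 m
D_f = 1.36 × 6.085 × 10^5 = 8.276 × 10^5 m
     = 827.6 km

D_f ≈ 828 km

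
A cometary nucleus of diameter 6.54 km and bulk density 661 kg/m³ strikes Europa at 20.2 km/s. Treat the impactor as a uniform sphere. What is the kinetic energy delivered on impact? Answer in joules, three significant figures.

d = 6540 m; v = 20200 m/s.
Mass m = (π/6) ρ d³ = (π/6) × 661 × (6540)³ = 9.681 × 10^13 kg
E = ½ m v² = 0.5 × 9.681 × 10^13 × (20200)² = 1.975 × 10^22 J

E ≈ 1.98 × 10^22 J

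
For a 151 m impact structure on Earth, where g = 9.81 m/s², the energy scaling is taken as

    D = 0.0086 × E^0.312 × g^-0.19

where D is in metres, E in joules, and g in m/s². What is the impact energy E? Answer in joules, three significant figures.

Rearranging: E = [D / (0.0086 · g^-0.19)]^(1/0.312).
g^-0.19 = 9.81^-0.19 = 0.6480
D / (0.0086 × 0.6480) = 151 / (5.573 × 10^-3) = 2.709 × 10^4
E = (2.709 × 10^4)^3.2051 = 1.613 × 10^14 J

E ≈ 1.61 × 10^14 J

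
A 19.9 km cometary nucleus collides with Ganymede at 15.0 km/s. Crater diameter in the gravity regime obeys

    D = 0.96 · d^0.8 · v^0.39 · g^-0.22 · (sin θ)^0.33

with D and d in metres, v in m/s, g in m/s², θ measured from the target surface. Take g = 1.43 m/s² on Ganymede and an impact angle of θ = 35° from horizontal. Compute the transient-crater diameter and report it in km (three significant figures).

D ≈ 86.3 km

In SI units: d = 19900 m, v = 15000 m/s.
d^0.8 = 19900^0.8 = 2748
v^0.39 = 15000^0.39 = 42.53
g^-0.22 = 1.43^-0.22 = 0.9243
(sin 35°)^0.33 = 0.5736^0.33 = 0.8324
D = 0.96 × 2748 × 42.53 × 0.9243 × 0.8324 = 86323 m
   = 86.32 km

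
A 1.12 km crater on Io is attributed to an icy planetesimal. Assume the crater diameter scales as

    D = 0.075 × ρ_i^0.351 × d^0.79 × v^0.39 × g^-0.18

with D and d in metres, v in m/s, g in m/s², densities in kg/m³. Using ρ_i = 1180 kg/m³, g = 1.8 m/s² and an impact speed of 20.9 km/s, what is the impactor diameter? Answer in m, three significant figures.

d ≈ 69.9 m

Rearranging for d: d = [D / (0.075 · 1180^0.351 · 20900^0.39 · 1.8^-0.18)]^(1/0.79).
D = 1120 m.
1180^0.351 = 11.97
20900^0.39 = 48.40
1.8^-0.18 = 0.8996
Denominator = 0.075 × 11.97 × 48.40 × 0.8996 = 39.09
D / 39.09 = 1120 / 39.09 = 28.65
d = 28.65^(1/0.79) = 28.65^1.2658 = 69.89 m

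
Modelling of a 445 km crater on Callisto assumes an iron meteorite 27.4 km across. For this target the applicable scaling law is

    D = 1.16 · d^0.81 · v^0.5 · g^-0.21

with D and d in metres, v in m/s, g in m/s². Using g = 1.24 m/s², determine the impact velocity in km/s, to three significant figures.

Rearranging for v: v = [D / (1.16 · 27400^0.81 · 1.24^-0.21)]^(1/0.5).
D = 445000 m.
27400^0.81 = 3932
1.24^-0.21 = 0.9558
Denominator = 1.16 × 3932 × 0.9558 = 4360
D / 4360 = 445000 / 4360 = 102.1
v = 102.1^(1/0.5) = 102.1^2 = 10424 m/s

v ≈ 10.4 km/s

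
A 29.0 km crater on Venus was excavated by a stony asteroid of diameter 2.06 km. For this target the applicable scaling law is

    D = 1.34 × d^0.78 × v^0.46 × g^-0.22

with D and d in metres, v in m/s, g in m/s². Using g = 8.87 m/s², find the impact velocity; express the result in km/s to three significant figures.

Rearranging for v: v = [D / (1.34 · 2060^0.78 · 8.87^-0.22)]^(1/0.46).
D = 29000 m.
2060^0.78 = 384.4
8.87^-0.22 = 0.6187
Denominator = 1.34 × 384.4 × 0.6187 = 318.7
D / 318.7 = 29000 / 318.7 = 90.99
v = 90.99^(1/0.46) = 90.99^2.1739 = 18141 m/s

v ≈ 18.1 km/s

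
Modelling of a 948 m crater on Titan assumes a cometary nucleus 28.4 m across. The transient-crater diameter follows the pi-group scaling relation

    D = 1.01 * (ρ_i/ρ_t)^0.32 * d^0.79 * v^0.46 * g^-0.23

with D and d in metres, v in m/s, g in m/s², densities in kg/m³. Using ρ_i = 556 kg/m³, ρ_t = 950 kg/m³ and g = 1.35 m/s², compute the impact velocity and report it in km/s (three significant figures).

v ≈ 15.6 km/s

Rearranging for v: v = [D / (1.01 · (556/950)^0.32 · 28.4^0.79 · 1.35^-0.23)]^(1/0.46).
(556/950)^0.32 = 0.8425
28.4^0.79 = 14.06
1.35^-0.23 = 0.9333
Denominator = 1.01 × 0.8425 × 14.06 × 0.9333 = 11.17
D / 11.17 = 948 / 11.17 = 84.87
v = 84.87^(1/0.46) = 84.87^2.1739 = 15593 m/s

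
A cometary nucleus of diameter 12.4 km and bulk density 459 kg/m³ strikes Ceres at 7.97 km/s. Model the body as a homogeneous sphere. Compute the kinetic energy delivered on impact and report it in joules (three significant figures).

d = 12400 m; v = 7970 m/s.
Mass m = (π/6) ρ d³ = (π/6) × 459 × (12400)³ = 4.582 × 10^14 kg
E = ½ m v² = 0.5 × 4.582 × 10^14 × (7970)² = 1.455 × 10^22 J

E ≈ 1.46 × 10^22 J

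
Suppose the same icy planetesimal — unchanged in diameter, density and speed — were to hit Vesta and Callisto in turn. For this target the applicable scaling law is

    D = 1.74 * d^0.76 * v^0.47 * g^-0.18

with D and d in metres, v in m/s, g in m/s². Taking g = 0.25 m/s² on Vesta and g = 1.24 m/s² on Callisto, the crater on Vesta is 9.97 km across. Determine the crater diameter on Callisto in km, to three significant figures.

D ≈ 7.47 km

All impactor-dependent factors cancel in the ratio, leaving D_Callisto/D_Vesta = (g_Callisto/g_Vesta)^-0.18.
(1.24/0.25)^-0.18 = 4.960^-0.18 = 0.7496
D_Callisto = 0.7496 × 9.97 km = 7.47 km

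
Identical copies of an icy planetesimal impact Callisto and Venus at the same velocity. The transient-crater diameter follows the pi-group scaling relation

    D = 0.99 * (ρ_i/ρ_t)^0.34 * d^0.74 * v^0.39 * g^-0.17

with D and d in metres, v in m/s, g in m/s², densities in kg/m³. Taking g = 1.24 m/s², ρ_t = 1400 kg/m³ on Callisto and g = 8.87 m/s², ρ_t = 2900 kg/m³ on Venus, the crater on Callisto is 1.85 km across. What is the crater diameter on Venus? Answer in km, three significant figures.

D ≈ 1.03 km

The impactor-only factors (d, v, ρ_i) cancel in the ratio, leaving D_Venus/D_Callisto = (g_Venus/g_Callisto)^-0.17 · (ρ_t,Callisto/ρ_t,Venus)^0.34.
(8.87/1.24)^-0.17 = 7.153^-0.17 = 0.7157
(1400/2900)^0.34 = 0.4828^0.34 = 0.7807
Ratio = 0.7157 × 0.7807 = 0.5587
D_Venus = 0.5587 × 1.85 km = 1.03 km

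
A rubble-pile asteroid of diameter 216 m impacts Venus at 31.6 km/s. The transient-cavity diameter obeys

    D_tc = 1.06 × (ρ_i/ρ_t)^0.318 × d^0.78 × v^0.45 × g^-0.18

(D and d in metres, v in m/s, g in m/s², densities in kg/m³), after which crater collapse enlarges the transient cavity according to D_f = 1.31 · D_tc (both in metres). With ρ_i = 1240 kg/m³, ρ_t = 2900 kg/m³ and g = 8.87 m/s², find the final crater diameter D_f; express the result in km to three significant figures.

v = 31600 m/s.
(ρ_i/ρ_t)^0.318 = (1240/2900)^0.318 = 0.7632
d^0.78 = 216^0.78 = 66.20
v^0.45 = 31600^0.45 = 105.9
g^-0.18 = 8.87^-0.18 = 0.6751
D_tc = 1.06 × 0.7632 × 66.20 × 105.9 × 0.6751 = 3829 m
D_f = 1.31 × 3829 = 5016 m
     = 5.016 km

D_f ≈ 5.02 km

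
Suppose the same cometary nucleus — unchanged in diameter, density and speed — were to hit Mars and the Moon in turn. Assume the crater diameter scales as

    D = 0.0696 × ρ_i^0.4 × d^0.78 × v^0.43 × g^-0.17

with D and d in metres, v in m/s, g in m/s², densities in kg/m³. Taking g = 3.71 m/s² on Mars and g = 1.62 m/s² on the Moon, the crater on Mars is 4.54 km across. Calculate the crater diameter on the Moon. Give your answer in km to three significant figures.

D ≈ 5.23 km

All impactor-dependent factors cancel in the ratio, leaving D_Moon/D_Mars = (g_Moon/g_Mars)^-0.17.
(1.62/3.71)^-0.17 = 0.4367^-0.17 = 1.151
D_Moon = 1.151 × 4.54 km = 5.23 km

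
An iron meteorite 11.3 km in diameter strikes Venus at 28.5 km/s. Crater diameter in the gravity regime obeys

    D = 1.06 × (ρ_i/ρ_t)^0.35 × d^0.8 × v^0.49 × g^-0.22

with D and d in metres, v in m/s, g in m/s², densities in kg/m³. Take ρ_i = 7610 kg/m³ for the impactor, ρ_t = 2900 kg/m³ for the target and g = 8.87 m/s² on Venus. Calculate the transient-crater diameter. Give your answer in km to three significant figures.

In SI units: d = 11300 m, v = 28500 m/s.
(ρ_i/ρ_t)^0.35 = (7610/2900)^0.35 = 1.402
d^0.8 = 11300^0.8 = 1748
v^0.49 = 28500^0.49 = 152.4
g^-0.22 = 8.87^-0.22 = 0.6187
D = 1.06 × 1.402 × 1748 × 152.4 × 0.6187 = 2.449 × 10^5 m
   = 244.9 km

D ≈ 245 km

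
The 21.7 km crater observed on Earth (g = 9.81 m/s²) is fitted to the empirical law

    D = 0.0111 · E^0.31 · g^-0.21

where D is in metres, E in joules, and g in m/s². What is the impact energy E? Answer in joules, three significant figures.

E ≈ 9.24 × 10^20 J

Rearranging: E = [D / (0.0111 · g^-0.21)]^(1/0.31).
D = 21700 m.
g^-0.21 = 9.81^-0.21 = 0.6191
D / (0.0111 × 0.6191) = 21700 / (6.872 × 10^-3) = 3.158 × 10^6
E = (3.158 × 10^6)^3.2258 = 9.243 × 10^20 J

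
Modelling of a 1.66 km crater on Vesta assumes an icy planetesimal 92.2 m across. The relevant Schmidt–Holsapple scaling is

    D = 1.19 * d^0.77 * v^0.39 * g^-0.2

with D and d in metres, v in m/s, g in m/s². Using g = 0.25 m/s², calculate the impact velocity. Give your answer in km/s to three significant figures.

Rearranging for v: v = [D / (1.19 · 92.2^0.77 · 0.25^-0.2)]^(1/0.39).
D = 1660 m.
92.2^0.77 = 32.57
0.25^-0.2 = 1.320
Denominator = 1.19 × 32.57 × 1.320 = 51.16
D / 51.16 = 1660 / 51.16 = 32.45
v = 32.45^(1/0.39) = 32.45^2.5641 = 7497 m/s

v ≈ 7.50 km/s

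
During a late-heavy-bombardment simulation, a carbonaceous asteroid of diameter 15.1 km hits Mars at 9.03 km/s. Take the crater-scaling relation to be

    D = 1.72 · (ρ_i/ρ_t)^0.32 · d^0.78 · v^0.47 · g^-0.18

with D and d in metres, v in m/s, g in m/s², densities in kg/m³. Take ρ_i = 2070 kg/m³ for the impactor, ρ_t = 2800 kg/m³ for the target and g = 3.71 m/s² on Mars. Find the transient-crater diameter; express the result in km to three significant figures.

D ≈ 162 km

In SI units: d = 15100 m, v = 9030 m/s.
(ρ_i/ρ_t)^0.32 = (2070/2800)^0.32 = 0.9079
d^0.78 = 15100^0.78 = 1818
v^0.47 = 9030^0.47 = 72.31
g^-0.18 = 3.71^-0.18 = 0.7898
D = 1.72 × 0.9079 × 1818 × 72.31 × 0.7898 = 1.621 × 10^5 m
   = 162.1 km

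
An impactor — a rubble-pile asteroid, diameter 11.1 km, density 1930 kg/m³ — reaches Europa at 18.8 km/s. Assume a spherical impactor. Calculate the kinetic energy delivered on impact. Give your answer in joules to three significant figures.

d = 11100 m; v = 18800 m/s.
Mass m = (π/6) ρ d³ = (π/6) × 1930 × (11100)³ = 1.382 × 10^15 kg
E = ½ m v² = 0.5 × 1.382 × 10^15 × (18800)² = 2.442 × 10^23 J

E ≈ 2.44 × 10^23 J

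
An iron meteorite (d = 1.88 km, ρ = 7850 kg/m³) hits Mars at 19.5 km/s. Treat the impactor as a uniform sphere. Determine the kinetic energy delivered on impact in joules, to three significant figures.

E ≈ 5.19 × 10^21 J

d = 1880 m; v = 19500 m/s.
Mass m = (π/6) ρ d³ = (π/6) × 7850 × (1880)³ = 2.731 × 10^13 kg
E = ½ m v² = 0.5 × 2.731 × 10^13 × (19500)² = 5.192 × 10^21 J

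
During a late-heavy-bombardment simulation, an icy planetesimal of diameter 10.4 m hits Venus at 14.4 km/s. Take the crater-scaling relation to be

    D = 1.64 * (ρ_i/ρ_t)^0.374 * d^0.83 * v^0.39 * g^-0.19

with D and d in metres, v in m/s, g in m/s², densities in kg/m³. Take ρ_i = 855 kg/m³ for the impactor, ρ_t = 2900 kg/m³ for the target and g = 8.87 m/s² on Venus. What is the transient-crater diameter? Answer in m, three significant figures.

In SI units: v = 14400 m/s.
(ρ_i/ρ_t)^0.374 = (855/2900)^0.374 = 0.6333
d^0.83 = 10.4^0.83 = 6.985
v^0.39 = 14400^0.39 = 41.86
g^-0.19 = 8.87^-0.19 = 0.6605
D = 1.64 × 0.6333 × 6.985 × 41.86 × 0.6605 = 200.6 m

D ≈ 201 m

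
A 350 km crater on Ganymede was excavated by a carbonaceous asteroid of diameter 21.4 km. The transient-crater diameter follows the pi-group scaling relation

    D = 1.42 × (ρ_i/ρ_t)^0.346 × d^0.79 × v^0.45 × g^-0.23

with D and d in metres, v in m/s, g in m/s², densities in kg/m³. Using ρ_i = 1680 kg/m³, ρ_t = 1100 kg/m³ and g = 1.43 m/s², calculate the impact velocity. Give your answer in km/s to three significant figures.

Rearranging for v: v = [D / (1.42 · (1680/1100)^0.346 · 21400^0.79 · 1.43^-0.23)]^(1/0.45).
D = 350000 m.
(1680/1100)^0.346 = 1.158
21400^0.79 = 2636
1.43^-0.23 = 0.9210
Denominator = 1.42 × 1.158 × 2636 × 0.9210 = 3992
D / 3992 = 350000 / 3992 = 87.68
v = 87.68^(1/0.45) = 87.68^2.2222 = 20774 m/s

v ≈ 20.8 km/s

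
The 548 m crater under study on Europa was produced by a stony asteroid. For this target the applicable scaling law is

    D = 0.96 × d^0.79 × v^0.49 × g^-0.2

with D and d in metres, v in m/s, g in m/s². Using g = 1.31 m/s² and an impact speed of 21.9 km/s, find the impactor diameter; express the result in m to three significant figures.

Rearranging for d: d = [D / (0.96 · 21900^0.49 · 1.31^-0.2)]^(1/0.79).
21900^0.49 = 133.9
1.31^-0.2 = 0.9474
Denominator = 0.96 × 133.9 × 0.9474 = 121.8
D / 121.8 = 548 / 121.8 = 4.499
d = 4.499^(1/0.79) = 4.499^1.2658 = 6.710 m

d ≈ 6.71 m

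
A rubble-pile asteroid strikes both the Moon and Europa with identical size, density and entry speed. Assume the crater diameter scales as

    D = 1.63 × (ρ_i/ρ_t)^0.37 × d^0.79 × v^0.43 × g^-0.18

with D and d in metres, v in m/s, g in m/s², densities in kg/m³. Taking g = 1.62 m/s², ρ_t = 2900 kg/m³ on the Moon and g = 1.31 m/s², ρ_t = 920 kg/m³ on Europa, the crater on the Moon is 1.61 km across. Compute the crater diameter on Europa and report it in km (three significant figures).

The impactor-only factors (d, v, ρ_i) cancel in the ratio, leaving D_Europa/D_Moon = (g_Europa/g_Moon)^-0.18 · (ρ_t,Moon/ρ_t,Europa)^0.37.
(1.31/1.62)^-0.18 = 0.8086^-0.18 = 1.039
(2900/920)^0.37 = 3.152^0.37 = 1.529
Ratio = 1.039 × 1.529 = 1.589
D_Europa = 1.589 × 1.61 km = 2.56 km

D ≈ 2.56 km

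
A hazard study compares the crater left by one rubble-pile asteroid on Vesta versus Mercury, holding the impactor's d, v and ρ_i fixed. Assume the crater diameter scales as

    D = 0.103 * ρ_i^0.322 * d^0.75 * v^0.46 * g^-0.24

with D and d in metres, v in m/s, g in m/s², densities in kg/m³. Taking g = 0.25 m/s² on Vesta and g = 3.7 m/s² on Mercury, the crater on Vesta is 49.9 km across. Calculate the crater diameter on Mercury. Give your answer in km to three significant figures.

D ≈ 26.1 km

All impactor-dependent factors cancel in the ratio, leaving D_Mercury/D_Vesta = (g_Mercury/g_Vesta)^-0.24.
(3.7/0.25)^-0.24 = 14.80^-0.24 = 0.5238
D_Mercury = 0.5238 × 49.9 km = 26.1 km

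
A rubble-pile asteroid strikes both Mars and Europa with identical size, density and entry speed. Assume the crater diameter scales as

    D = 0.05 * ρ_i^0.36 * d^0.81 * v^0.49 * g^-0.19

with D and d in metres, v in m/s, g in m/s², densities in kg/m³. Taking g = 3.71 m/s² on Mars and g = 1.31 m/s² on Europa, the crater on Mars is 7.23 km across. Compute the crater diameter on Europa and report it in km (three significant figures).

D ≈ 8.81 km

All impactor-dependent factors cancel in the ratio, leaving D_Europa/D_Mars = (g_Europa/g_Mars)^-0.19.
(1.31/3.71)^-0.19 = 0.3531^-0.19 = 1.219
D_Europa = 1.219 × 7.23 km = 8.81 km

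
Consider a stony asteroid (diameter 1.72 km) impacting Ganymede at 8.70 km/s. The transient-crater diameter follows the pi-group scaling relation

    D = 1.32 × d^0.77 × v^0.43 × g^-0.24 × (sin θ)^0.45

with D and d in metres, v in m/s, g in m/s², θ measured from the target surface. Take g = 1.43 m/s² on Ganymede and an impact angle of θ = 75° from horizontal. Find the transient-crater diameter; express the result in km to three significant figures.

In SI units: d = 1720 m, v = 8700 m/s.
d^0.77 = 1720^0.77 = 310.0
v^0.43 = 8700^0.43 = 49.43
g^-0.24 = 1.43^-0.24 = 0.9177
(sin 75°)^0.45 = 0.9659^0.45 = 0.9845
D = 1.32 × 310.0 × 49.43 × 0.9177 × 0.9845 = 18274 m
   = 18.27 km

D ≈ 18.3 km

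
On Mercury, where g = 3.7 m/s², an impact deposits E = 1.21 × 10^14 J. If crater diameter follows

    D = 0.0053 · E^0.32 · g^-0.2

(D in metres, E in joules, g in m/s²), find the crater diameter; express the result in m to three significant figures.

E^0.32 = (1.21 × 10^14)^0.32 = 3.210 × 10^4
g^-0.2 = 3.7^-0.2 = 0.7698
D = 0.0053 × 3.210 × 10^4 × 0.7698 = 131.0 m

D ≈ 131 m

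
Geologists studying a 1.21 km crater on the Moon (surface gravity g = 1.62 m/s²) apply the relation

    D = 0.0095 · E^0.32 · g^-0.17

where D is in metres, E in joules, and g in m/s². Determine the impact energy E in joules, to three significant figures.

E ≈ 1.16 × 10^16 J

Rearranging: E = [D / (0.0095 · g^-0.17)]^(1/0.32).
D = 1210 m.
g^-0.17 = 1.62^-0.17 = 0.9213
D / (0.0095 × 0.9213) = 1210 / (8.752 × 10^-3) = 1.383 × 10^5
E = (1.383 × 10^5)^3.125 = 1.162 × 10^16 J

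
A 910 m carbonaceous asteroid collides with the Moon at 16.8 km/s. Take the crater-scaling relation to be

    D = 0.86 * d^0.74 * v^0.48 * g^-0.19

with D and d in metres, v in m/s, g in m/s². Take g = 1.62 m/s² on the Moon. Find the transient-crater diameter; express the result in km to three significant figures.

In SI units: v = 16800 m/s.
d^0.74 = 910^0.74 = 154.8
v^0.48 = 16800^0.48 = 106.7
g^-0.19 = 1.62^-0.19 = 0.9124
D = 0.86 × 154.8 × 106.7 × 0.9124 = 12960 m
   = 12.96 km

D ≈ 13.0 km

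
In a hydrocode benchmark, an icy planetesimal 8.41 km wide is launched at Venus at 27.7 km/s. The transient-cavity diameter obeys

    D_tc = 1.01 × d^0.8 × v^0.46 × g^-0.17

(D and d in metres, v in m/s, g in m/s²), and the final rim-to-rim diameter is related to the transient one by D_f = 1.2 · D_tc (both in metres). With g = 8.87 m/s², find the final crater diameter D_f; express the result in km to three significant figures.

D_f ≈ 128 km

In SI: d = 8410 m, v = 27700 m/s.
d^0.8 = 8410^0.8 = 1380
v^0.46 = 27700^0.46 = 110.5
g^-0.17 = 8.87^-0.17 = 0.6900
D_tc = 1.01 × 1380 × 110.5 × 0.6900 = 1.063 × 10^5 m
D_f = 1.2 × 1.063 × 10^5 = 1.276 × 10^5 m
     = 127.6 km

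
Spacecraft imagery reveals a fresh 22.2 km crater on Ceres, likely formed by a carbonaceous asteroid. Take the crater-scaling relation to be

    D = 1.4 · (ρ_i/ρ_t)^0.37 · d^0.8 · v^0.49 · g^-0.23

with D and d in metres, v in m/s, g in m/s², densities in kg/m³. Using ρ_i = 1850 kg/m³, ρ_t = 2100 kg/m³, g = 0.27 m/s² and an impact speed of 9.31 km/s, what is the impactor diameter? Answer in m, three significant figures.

d ≈ 480 m

Rearranging for d: d = [D / (1.4 · (1850/2100)^0.37 · 9310^0.49 · 0.27^-0.23)]^(1/0.8).
D = 22200 m.
(1850/2100)^0.37 = 0.9542
9310^0.49 = 88.06
0.27^-0.23 = 1.351
Denominator = 1.4 × 0.9542 × 88.06 × 1.351 = 158.9
D / 158.9 = 22200 / 158.9 = 139.7
d = 139.7^(1/0.8) = 139.7^1.25 = 480.3 m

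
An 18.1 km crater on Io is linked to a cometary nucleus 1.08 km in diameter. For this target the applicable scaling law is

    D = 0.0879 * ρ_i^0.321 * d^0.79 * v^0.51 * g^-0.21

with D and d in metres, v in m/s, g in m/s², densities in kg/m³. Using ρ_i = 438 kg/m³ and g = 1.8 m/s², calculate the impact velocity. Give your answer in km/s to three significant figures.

Rearranging for v: v = [D / (0.0879 · 438^0.321 · 1080^0.79 · 1.8^-0.21)]^(1/0.51).
D = 18100 m.
438^0.321 = 7.046
1080^0.79 = 249.1
1.8^-0.21 = 0.8839
Denominator = 0.0879 × 7.046 × 249.1 × 0.8839 = 136.4
D / 136.4 = 18100 / 136.4 = 132.7
v = 132.7^(1/0.51) = 132.7^1.9608 = 14539 m/s

v ≈ 14.5 km/s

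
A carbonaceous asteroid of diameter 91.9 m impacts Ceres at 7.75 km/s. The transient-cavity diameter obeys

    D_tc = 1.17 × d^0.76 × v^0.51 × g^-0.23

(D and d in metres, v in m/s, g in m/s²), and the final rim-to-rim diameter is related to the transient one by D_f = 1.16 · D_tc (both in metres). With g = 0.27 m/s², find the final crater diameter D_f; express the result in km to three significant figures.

v = 7750 m/s.
d^0.76 = 91.9^0.76 = 31.05
v^0.51 = 7750^0.51 = 96.28
g^-0.23 = 0.27^-0.23 = 1.351
D_tc = 1.17 × 31.05 × 96.28 × 1.351 = 4725 m
D_f = 1.16 × 4725 = 5481 m
     = 5.481 km

D_f ≈ 5.48 km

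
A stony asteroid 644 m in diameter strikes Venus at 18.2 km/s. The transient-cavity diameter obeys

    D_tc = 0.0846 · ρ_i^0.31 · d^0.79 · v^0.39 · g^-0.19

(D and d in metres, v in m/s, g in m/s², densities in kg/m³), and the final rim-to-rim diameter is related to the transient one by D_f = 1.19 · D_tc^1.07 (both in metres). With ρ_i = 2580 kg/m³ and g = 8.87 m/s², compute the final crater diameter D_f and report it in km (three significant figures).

D_f ≈ 10.4 km

v = 18200 m/s.
ρ_i^0.31 = 2580^0.31 = 11.42
d^0.79 = 644^0.79 = 165.6
v^0.39 = 18200^0.39 = 45.86
g^-0.19 = 8.87^-0.19 = 0.6605
D_tc = 0.0846 × 11.42 × 165.6 × 45.86 × 0.6605 = 4846 m
D_f = 1.19 × (4846)^1.07 = 10445 m
     = 10.44 km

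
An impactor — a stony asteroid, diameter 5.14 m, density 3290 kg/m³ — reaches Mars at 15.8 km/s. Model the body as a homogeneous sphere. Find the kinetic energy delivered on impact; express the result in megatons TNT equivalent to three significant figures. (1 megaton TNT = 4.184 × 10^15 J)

v = 15800 m/s.
Mass m = (π/6) ρ d³ = (π/6) × 3290 × (5.14)³ = 2.339 × 10^5 kg
E = ½ m v² = 0.5 × 2.339 × 10^5 × (15800)² = 2.920 × 10^13 J
   = 2.920 × 10^13 / 4.184×10^15 = 6.979 × 10^-3 Mt

E ≈ 6.98 × 10^-3 Mt TNT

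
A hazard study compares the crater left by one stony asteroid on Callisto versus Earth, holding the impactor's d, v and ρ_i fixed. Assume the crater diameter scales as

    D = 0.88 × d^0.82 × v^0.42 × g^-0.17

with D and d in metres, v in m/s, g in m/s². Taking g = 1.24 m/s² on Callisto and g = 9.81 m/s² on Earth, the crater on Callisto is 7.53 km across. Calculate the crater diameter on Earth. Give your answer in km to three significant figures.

All impactor-dependent factors cancel in the ratio, leaving D_Earth/D_Callisto = (g_Earth/g_Callisto)^-0.17.
(9.81/1.24)^-0.17 = 7.911^-0.17 = 0.7036
D_Earth = 0.7036 × 7.53 km = 5.30 km

D ≈ 5.30 km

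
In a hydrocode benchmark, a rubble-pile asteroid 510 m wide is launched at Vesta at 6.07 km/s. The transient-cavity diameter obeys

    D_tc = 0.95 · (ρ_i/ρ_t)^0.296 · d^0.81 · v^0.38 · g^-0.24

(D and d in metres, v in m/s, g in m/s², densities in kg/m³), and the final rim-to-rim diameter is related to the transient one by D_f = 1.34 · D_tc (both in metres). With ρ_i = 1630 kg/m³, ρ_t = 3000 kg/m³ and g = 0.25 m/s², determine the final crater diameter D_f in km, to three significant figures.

v = 6070 m/s.
(ρ_i/ρ_t)^0.296 = (1630/3000)^0.296 = 0.8348
d^0.81 = 510^0.81 = 156.0
v^0.38 = 6070^0.38 = 27.39
g^-0.24 = 0.25^-0.24 = 1.395
D_tc = 0.95 × 0.8348 × 156.0 × 27.39 × 1.395 = 4727 m
D_f = 1.34 × 4727 = 6334 m
     = 6.334 km

D_f ≈ 6.33 km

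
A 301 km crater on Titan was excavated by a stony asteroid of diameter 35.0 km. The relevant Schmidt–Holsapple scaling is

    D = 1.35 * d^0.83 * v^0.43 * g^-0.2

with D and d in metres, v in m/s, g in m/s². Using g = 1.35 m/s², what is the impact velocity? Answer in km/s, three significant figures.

Rearranging for v: v = [D / (1.35 · 35000^0.83 · 1.35^-0.2)]^(1/0.43).
D = 301000 m.
35000^0.83 = 5910
1.35^-0.2 = 0.9417
Denominator = 1.35 × 5910 × 0.9417 = 7513
D / 7513 = 301000 / 7513 = 40.06
v = 40.06^(1/0.43) = 40.06^2.3256 = 5337 m/s

v ≈ 5.34 km/s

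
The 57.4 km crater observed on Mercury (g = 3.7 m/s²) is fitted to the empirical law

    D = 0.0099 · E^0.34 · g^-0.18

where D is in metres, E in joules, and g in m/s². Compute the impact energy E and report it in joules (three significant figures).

E ≈ 1.56 × 10^20 J

Rearranging: E = [D / (0.0099 · g^-0.18)]^(1/0.34).
D = 57400 m.
g^-0.18 = 3.7^-0.18 = 0.7902
D / (0.0099 × 0.7902) = 57400 / (7.823 × 10^-3) = 7.337 × 10^6
E = (7.337 × 10^6)^2.9412 = 1.559 × 10^20 J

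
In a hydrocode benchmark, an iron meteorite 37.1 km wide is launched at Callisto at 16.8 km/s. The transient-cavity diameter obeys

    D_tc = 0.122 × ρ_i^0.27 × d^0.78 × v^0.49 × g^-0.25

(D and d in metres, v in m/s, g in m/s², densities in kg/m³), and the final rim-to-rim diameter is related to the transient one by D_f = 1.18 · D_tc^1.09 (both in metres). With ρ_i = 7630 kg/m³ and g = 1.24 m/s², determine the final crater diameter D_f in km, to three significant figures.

In SI: d = 37100 m, v = 16800 m/s.
ρ_i^0.27 = 7630^0.27 = 11.18
d^0.78 = 37100^0.78 = 3665
v^0.49 = 16800^0.49 = 117.6
g^-0.25 = 1.24^-0.25 = 0.9476
D_tc = 0.122 × 11.18 × 3665 × 117.6 × 0.9476 = 5.571 × 10^5 m
D_f = 1.18 × (5.571 × 10^5)^1.09 = 2.162 × 10^6 m
     = 2162 km

D_f ≈ 2160 km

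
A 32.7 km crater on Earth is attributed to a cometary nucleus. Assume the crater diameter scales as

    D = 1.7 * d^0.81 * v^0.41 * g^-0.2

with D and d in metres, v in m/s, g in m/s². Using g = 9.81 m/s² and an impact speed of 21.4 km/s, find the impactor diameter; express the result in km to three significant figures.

d ≈ 2.20 km

Rearranging for d: d = [D / (1.7 · 21400^0.41 · 9.81^-0.2)]^(1/0.81).
D = 32700 m.
21400^0.41 = 59.63
9.81^-0.2 = 0.6334
Denominator = 1.7 × 59.63 × 0.6334 = 64.21
D / 64.21 = 32700 / 64.21 = 509.3
d = 509.3^(1/0.81) = 509.3^1.2346 = 2198 m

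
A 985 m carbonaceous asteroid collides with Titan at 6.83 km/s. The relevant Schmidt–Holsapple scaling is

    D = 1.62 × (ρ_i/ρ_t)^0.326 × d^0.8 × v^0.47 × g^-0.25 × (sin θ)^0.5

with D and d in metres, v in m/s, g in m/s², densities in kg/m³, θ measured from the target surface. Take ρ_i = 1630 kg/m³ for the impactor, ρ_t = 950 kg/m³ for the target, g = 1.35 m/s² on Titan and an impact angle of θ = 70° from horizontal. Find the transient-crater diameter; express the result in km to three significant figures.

In SI units: v = 6830 m/s.
(ρ_i/ρ_t)^0.326 = (1630/950)^0.326 = 1.192
d^0.8 = 985^0.8 = 248.2
v^0.47 = 6830^0.47 = 63.41
g^-0.25 = 1.35^-0.25 = 0.9277
(sin 70°)^0.5 = 0.9397^0.5 = 0.9694
D = 1.62 × 1.192 × 248.2 × 63.41 × 0.9277 × 0.9694 = 27331 m
   = 27.33 km

D ≈ 27.3 km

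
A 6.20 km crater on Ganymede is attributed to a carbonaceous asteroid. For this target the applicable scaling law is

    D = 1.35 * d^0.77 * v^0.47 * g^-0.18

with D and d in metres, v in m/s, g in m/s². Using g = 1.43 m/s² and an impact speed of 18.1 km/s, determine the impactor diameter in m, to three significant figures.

Rearranging for d: d = [D / (1.35 · 18100^0.47 · 1.43^-0.18)]^(1/0.77).
D = 6200 m.
18100^0.47 = 100.3
1.43^-0.18 = 0.9376
Denominator = 1.35 × 100.3 × 0.9376 = 127.0
D / 127.0 = 6200 / 127.0 = 48.82
d = 48.82^(1/0.77) = 48.82^1.2987 = 155.9 m

d ≈ 156 m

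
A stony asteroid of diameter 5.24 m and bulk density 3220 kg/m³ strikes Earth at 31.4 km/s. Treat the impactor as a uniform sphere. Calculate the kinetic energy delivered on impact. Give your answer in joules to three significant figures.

v = 31400 m/s.
Mass m = (π/6) ρ d³ = (π/6) × 3220 × (5.24)³ = 2.426 × 10^5 kg
E = ½ m v² = 0.5 × 2.426 × 10^5 × (31400)² = 1.196 × 10^14 J

E ≈ 1.20 × 10^14 J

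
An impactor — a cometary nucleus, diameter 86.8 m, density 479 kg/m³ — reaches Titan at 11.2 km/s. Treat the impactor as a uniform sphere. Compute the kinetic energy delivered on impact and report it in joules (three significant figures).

E ≈ 1.03 × 10^16 J

v = 11200 m/s.
Mass m = (π/6) ρ d³ = (π/6) × 479 × (86.8)³ = 1.640 × 10^8 kg
E = ½ m v² = 0.5 × 1.640 × 10^8 × (11200)² = 1.029 × 10^16 J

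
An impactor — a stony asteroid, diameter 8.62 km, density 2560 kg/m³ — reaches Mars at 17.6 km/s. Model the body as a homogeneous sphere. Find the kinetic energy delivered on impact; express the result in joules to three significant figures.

E ≈ 1.33 × 10^23 J

d = 8620 m; v = 17600 m/s.
Mass m = (π/6) ρ d³ = (π/6) × 2560 × (8620)³ = 8.585 × 10^14 kg
E = ½ m v² = 0.5 × 8.585 × 10^14 × (17600)² = 1.330 × 10^23 J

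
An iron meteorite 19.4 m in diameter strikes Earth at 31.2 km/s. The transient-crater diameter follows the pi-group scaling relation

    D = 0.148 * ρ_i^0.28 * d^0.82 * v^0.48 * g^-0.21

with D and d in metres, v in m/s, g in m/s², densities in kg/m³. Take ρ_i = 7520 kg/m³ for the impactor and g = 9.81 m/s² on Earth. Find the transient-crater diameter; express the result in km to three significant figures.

D ≈ 1.82 km

In SI units: v = 31200 m/s.
ρ_i^0.28 = 7520^0.28 = 12.17
d^0.82 = 19.4^0.82 = 11.38
v^0.48 = 31200^0.48 = 143.6
g^-0.21 = 9.81^-0.21 = 0.6191
D = 0.148 × 12.17 × 11.38 × 143.6 × 0.6191 = 1822 m
   = 1.822 km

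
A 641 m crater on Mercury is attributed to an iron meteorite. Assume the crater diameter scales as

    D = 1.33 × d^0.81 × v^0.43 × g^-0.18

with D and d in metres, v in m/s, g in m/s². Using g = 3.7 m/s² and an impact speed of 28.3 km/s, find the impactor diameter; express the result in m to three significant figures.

d ≈ 11.9 m

Rearranging for d: d = [D / (1.33 · 28300^0.43 · 3.7^-0.18)]^(1/0.81).
28300^0.43 = 82.09
3.7^-0.18 = 0.7902
Denominator = 1.33 × 82.09 × 0.7902 = 86.27
D / 86.27 = 641 / 86.27 = 7.430
d = 7.430^(1/0.81) = 7.430^1.2346 = 11.89 m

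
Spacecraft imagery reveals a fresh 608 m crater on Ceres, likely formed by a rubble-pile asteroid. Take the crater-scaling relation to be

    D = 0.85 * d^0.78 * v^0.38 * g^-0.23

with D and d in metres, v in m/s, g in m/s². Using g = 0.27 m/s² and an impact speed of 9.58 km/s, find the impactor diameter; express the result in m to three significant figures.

Rearranging for d: d = [D / (0.85 · 9580^0.38 · 0.27^-0.23)]^(1/0.78).
9580^0.38 = 32.58
0.27^-0.23 = 1.351
Denominator = 0.85 × 32.58 × 1.351 = 37.41
D / 37.41 = 608 / 37.41 = 16.25
d = 16.25^(1/0.78) = 16.25^1.2821 = 35.68 m

d ≈ 35.7 m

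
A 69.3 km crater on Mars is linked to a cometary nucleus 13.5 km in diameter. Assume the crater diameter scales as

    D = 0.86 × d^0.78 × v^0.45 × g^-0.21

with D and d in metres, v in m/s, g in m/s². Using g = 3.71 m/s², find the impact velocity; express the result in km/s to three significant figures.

v ≈ 10.2 km/s

Rearranging for v: v = [D / (0.86 · 13500^0.78 · 3.71^-0.21)]^(1/0.45).
D = 69300 m.
13500^0.78 = 1666
3.71^-0.21 = 0.7593
Denominator = 0.86 × 1666 × 0.7593 = 1088
D / 1088 = 69300 / 1088 = 63.69
v = 63.69^(1/0.45) = 63.69^2.2222 = 10210 m/s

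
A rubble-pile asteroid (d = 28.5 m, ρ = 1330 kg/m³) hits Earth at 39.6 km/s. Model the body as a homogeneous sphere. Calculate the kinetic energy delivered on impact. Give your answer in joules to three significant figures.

E ≈ 1.26 × 10^16 J

v = 39600 m/s.
Mass m = (π/6) ρ d³ = (π/6) × 1330 × (28.5)³ = 1.612 × 10^7 kg
E = ½ m v² = 0.5 × 1.612 × 10^7 × (39600)² = 1.264 × 10^16 J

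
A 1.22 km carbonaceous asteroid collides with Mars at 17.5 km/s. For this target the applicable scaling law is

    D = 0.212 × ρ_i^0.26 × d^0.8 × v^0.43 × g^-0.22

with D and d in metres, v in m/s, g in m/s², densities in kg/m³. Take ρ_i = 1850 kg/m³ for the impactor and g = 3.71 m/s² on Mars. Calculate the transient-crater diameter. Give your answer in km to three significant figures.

D ≈ 22.1 km

In SI units: d = 1220 m, v = 17500 m/s.
ρ_i^0.26 = 1850^0.26 = 7.071
d^0.8 = 1220^0.8 = 294.5
v^0.43 = 17500^0.43 = 66.76
g^-0.22 = 3.71^-0.22 = 0.7494
D = 0.212 × 7.071 × 294.5 × 66.76 × 0.7494 = 22087 m
   = 22.09 km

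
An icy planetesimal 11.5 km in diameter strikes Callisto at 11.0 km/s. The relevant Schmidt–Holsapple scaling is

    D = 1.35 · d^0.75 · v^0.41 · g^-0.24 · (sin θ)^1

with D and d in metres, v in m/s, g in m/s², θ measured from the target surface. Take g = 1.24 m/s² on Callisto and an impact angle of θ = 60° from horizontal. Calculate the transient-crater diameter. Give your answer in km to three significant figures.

In SI units: d = 11500 m, v = 11000 m/s.
d^0.75 = 11500^0.75 = 1111
v^0.41 = 11000^0.41 = 45.39
g^-0.24 = 1.24^-0.24 = 0.9497
(sin 60°)^1 = 0.8660^1 = 0.8660
D = 1.35 × 1111 × 45.39 × 0.9497 × 0.8660 = 55990 m
   = 55.99 km

D ≈ 56.0 km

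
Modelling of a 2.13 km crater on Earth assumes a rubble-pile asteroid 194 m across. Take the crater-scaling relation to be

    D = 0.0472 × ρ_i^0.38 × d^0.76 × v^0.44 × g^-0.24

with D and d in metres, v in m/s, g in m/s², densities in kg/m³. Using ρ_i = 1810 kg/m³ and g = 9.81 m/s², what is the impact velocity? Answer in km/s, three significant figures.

Rearranging for v: v = [D / (0.0472 · 1810^0.38 · 194^0.76 · 9.81^-0.24)]^(1/0.44).
D = 2130 m.
1810^0.38 = 17.29
194^0.76 = 54.79
9.81^-0.24 = 0.5781
Denominator = 0.0472 × 17.29 × 54.79 × 0.5781 = 25.85
D / 25.85 = 2130 / 25.85 = 82.40
v = 82.40^(1/0.44) = 82.40^2.2727 = 22611 m/s

v ≈ 22.6 km/s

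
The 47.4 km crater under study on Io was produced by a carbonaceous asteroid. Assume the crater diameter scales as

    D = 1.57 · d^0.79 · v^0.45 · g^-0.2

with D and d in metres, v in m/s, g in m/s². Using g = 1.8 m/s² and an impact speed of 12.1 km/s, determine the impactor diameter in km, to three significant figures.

d ≈ 2.57 km

Rearranging for d: d = [D / (1.57 · 12100^0.45 · 1.8^-0.2)]^(1/0.79).
D = 47400 m.
12100^0.45 = 68.75
1.8^-0.2 = 0.8891
Denominator = 1.57 × 68.75 × 0.8891 = 95.97
D / 95.97 = 47400 / 95.97 = 493.9
d = 493.9^(1/0.79) = 493.9^1.2658 = 2568 m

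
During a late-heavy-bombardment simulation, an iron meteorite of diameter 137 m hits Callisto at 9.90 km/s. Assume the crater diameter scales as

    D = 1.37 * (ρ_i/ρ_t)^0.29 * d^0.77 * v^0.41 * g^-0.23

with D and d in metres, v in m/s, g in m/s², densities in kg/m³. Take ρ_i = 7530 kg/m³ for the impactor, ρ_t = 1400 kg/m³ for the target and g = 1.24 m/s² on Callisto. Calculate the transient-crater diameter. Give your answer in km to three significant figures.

D ≈ 4.08 km

In SI units: v = 9900 m/s.
(ρ_i/ρ_t)^0.29 = (7530/1400)^0.29 = 1.629
d^0.77 = 137^0.77 = 44.18
v^0.41 = 9900^0.41 = 43.47
g^-0.23 = 1.24^-0.23 = 0.9517
D = 1.37 × 1.629 × 44.18 × 43.47 × 0.9517 = 4079 m
   = 4.079 km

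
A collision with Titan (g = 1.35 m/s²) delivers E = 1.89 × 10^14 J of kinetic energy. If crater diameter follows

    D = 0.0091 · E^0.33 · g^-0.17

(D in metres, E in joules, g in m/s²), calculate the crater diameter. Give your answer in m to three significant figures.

D ≈ 445 m

E^0.33 = (1.89 × 10^14)^0.33 = 5.143 × 10^4
g^-0.17 = 1.35^-0.17 = 0.9503
D = 0.0091 × 5.143 × 10^4 × 0.9503 = 444.8 m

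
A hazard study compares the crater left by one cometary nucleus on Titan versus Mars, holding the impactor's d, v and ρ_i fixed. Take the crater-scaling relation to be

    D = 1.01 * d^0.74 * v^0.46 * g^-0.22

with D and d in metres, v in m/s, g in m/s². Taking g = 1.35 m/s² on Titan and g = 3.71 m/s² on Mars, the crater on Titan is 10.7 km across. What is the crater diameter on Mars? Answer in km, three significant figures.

D ≈ 8.57 km

All impactor-dependent factors cancel in the ratio, leaving D_Mars/D_Titan = (g_Mars/g_Titan)^-0.22.
(3.71/1.35)^-0.22 = 2.748^-0.22 = 0.8006
D_Mars = 0.8006 × 10.7 km = 8.57 km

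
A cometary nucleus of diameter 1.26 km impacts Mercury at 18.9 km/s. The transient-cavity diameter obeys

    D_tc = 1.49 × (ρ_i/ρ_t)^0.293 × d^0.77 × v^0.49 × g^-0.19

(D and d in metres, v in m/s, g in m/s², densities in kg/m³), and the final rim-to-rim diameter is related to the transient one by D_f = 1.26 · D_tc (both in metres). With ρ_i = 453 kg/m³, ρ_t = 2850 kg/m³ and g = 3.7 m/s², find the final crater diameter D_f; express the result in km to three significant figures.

D_f ≈ 26.0 km

In SI: d = 1260 m, v = 18900 m/s.
(ρ_i/ρ_t)^0.293 = (453/2850)^0.293 = 0.5834
d^0.77 = 1260^0.77 = 243.9
v^0.49 = 18900^0.49 = 124.6
g^-0.19 = 3.7^-0.19 = 0.7799
D_tc = 1.49 × 0.5834 × 243.9 × 124.6 × 0.7799 = 20600 m
D_f = 1.26 × 20600 = 25956 m
     = 25.96 km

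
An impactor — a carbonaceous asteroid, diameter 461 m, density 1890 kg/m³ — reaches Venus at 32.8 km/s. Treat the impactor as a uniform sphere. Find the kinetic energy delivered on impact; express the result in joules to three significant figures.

v = 32800 m/s.
Mass m = (π/6) ρ d³ = (π/6) × 1890 × (461)³ = 9.695 × 10^10 kg
E = ½ m v² = 0.5 × 9.695 × 10^10 × (32800)² = 5.215 × 10^19 J

E ≈ 5.22 × 10^19 J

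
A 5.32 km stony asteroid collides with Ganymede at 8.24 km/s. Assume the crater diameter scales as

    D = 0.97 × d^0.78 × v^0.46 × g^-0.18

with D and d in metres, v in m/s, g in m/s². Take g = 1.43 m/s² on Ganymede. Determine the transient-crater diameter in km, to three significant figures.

In SI units: d = 5320 m, v = 8240 m/s.
d^0.78 = 5320^0.78 = 805.8
v^0.46 = 8240^0.46 = 63.29
g^-0.18 = 1.43^-0.18 = 0.9376
D = 0.97 × 805.8 × 63.29 × 0.9376 = 46382 m
   = 46.38 km

D ≈ 46.4 km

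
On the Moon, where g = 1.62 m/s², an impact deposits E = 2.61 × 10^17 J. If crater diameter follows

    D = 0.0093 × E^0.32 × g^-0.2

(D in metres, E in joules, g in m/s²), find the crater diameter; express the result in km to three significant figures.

D ≈ 3.16 km

E^0.32 = (2.61 × 10^17)^0.32 = 3.744 × 10^5
g^-0.2 = 1.62^-0.2 = 0.9080
D = 0.0093 × 3.744 × 10^5 × 0.9080 = 3162 m
   = 3.162 km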